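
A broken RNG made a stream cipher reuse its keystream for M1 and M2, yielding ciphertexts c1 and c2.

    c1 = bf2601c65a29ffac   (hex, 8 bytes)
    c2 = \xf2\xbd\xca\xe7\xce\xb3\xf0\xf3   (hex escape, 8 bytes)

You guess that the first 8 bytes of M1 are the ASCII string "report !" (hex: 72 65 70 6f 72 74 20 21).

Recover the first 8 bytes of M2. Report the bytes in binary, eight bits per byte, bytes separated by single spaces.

00111111 11111110 10111011 01001110 11100110 11101110 00101111 01111110

First, c1 ⊕ c2 = (M1 ⊕ K) ⊕ (M2 ⊕ K) = M1 ⊕ M2, so the key drops out. Then M2 = (M1 ⊕ M2) ⊕ M1 over the first 8 bytes.
byte 0: (bf ⊕ f2) ⊕ 72 = 4d ⊕ 72 = 3f
byte 1: (26 ⊕ bd) ⊕ 65 = 9b ⊕ 65 = fe
byte 2: (01 ⊕ ca) ⊕ 70 = cb ⊕ 70 = bb
byte 3: (c6 ⊕ e7) ⊕ 6f = 21 ⊕ 6f = 4e
byte 4: (5a ⊕ ce) ⊕ 72 = 94 ⊕ 72 = e6
byte 5: (29 ⊕ b3) ⊕ 74 = 9a ⊕ 74 = ee
byte 6: (ff ⊕ f0) ⊕ 20 = 0f ⊕ 20 = 2f
byte 7: (ac ⊕ f3) ⊕ 21 = 5f ⊕ 21 = 7e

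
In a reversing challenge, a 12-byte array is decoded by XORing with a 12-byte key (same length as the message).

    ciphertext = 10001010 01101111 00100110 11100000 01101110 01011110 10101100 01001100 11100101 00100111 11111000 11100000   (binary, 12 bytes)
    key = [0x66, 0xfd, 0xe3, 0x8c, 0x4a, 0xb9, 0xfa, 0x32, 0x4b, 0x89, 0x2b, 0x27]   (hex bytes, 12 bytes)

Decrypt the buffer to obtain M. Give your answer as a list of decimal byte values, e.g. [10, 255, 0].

XOR is its own inverse, so applying the key byte-wise gives the result directly.
8a ^ 66 = ec
6f ^ fd = 92
26 ^ e3 = c5
e0 ^ 8c = 6c
6e ^ 4a = 24
5e ^ b9 = e7
ac ^ fa = 56
4c ^ 32 = 7e
e5 ^ 4b = ae
27 ^ 89 = ae
f8 ^ 2b = d3
e0 ^ 27 = c7

[236, 146, 197, 108, 36, 231, 86, 126, 174, 174, 211, 199]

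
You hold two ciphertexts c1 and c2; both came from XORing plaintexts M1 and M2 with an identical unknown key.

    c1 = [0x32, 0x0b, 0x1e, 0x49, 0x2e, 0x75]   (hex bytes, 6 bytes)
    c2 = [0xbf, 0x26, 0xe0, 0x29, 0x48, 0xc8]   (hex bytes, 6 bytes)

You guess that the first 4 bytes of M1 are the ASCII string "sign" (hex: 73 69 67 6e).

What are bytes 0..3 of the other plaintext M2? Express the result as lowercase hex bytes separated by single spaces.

First, c1 ⊕ c2 = (M1 ⊕ K) ⊕ (M2 ⊕ K) = M1 ⊕ M2, so the key drops out. Then M2 = (M1 ⊕ M2) ⊕ M1 over the first 4 bytes.
byte 0: (32 xor bf) xor 73 = 8d xor 73 = fe
byte 1: (0b xor 26) xor 69 = 2d xor 69 = 44
byte 2: (1e xor e0) xor 67 = fe xor 67 = 99
byte 3: (49 xor 29) xor 6e = 60 xor 6e = 0e

fe 44 99 0e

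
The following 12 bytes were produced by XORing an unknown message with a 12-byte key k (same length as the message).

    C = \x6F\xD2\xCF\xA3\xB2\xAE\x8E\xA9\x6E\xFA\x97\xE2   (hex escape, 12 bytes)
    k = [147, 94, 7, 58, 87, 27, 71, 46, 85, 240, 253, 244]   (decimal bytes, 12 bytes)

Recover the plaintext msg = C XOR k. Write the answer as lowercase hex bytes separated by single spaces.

fc 8c c8 99 e5 b5 c9 87 3b 0a 6a 16

XOR is its own inverse, so applying the key byte-wise gives the result directly.
111 ^ 147 = 252
210 ^  94 = 140
207 ^   7 = 200
163 ^  58 = 153
178 ^  87 = 229
174 ^  27 = 181
142 ^  71 = 201
169 ^  46 = 135
110 ^  85 =  59
250 ^ 240 =  10
151 ^ 253 = 106
226 ^ 244 =  22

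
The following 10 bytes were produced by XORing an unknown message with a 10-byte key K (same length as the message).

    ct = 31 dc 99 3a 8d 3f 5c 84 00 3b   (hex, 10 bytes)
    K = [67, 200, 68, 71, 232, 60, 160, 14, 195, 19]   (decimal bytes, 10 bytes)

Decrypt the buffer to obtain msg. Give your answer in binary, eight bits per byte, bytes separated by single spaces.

XOR is its own inverse, so applying the key byte-wise gives the result directly.
31 ⊕ 43 = 72
dc ⊕ c8 = 14
99 ⊕ 44 = dd
3a ⊕ 47 = 7d
8d ⊕ e8 = 65
3f ⊕ 3c = 03
5c ⊕ a0 = fc
84 ⊕ 0e = 8a
00 ⊕ c3 = c3
3b ⊕ 13 = 28

01110010 00010100 11011101 01111101 01100101 00000011 11111100 10001010 11000011 00101000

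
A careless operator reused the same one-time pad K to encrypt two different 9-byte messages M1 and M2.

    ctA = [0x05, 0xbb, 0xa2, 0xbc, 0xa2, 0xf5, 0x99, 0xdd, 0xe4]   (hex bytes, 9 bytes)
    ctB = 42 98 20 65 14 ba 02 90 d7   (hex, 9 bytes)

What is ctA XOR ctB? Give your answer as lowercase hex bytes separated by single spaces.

ctA ⊕ ctB = (M1 ⊕ K) ⊕ (M2 ⊕ K) = M1 ⊕ M2 — the shared key cancels under XOR.
05 ^ 42 = 47
bb ^ 98 = 23
a2 ^ 20 = 82
bc ^ 65 = d9
a2 ^ 14 = b6
f5 ^ ba = 4f
99 ^ 02 = 9b
dd ^ 90 = 4d
e4 ^ d7 = 33

47 23 82 d9 b6 4f 9b 4d 33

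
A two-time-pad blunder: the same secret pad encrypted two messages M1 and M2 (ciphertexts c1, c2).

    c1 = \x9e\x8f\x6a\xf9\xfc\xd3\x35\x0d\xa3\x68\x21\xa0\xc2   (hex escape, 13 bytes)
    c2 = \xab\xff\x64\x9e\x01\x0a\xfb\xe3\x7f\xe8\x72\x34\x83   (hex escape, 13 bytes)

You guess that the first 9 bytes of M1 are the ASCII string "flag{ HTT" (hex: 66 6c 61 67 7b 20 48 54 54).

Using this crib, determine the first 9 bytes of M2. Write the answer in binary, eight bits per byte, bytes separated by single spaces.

First, c1 ⊕ c2 = (M1 ⊕ K) ⊕ (M2 ⊕ K) = M1 ⊕ M2, so the key drops out. Then M2 = (M1 ⊕ M2) ⊕ M1 over the first 9 bytes.
byte 0: (9e xor ab) xor 66 = 35 xor 66 = 53
byte 1: (8f xor ff) xor 6c = 70 xor 6c = 1c
byte 2: (6a xor 64) xor 61 = 0e xor 61 = 6f
byte 3: (f9 xor 9e) xor 67 = 67 xor 67 = 00
byte 4: (fc xor 01) xor 7b = fd xor 7b = 86
byte 5: (d3 xor 0a) xor 20 = d9 xor 20 = f9
byte 6: (35 xor fb) xor 48 = ce xor 48 = 86
byte 7: (0d xor e3) xor 54 = ee xor 54 = ba
byte 8: (a3 xor 7f) xor 54 = dc xor 54 = 88

01010011 00011100 01101111 00000000 10000110 11111001 10000110 10111010 10001000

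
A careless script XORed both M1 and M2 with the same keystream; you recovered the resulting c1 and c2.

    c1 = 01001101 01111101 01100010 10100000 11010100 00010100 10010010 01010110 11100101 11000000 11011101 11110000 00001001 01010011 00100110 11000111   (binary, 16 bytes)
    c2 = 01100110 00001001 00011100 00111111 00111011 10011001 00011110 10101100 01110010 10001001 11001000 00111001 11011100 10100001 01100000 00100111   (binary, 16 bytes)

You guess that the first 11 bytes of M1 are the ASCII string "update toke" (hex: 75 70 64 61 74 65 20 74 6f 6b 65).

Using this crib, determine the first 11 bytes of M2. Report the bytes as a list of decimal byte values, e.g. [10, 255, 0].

First, c1 ⊕ c2 = (M1 ⊕ K) ⊕ (M2 ⊕ K) = M1 ⊕ M2, so the key drops out. Then M2 = (M1 ⊕ M2) ⊕ M1 over the first 11 bytes.
byte 0: (4d ⊕ 66) ⊕ 75 = 2b ⊕ 75 = 5e
byte 1: (7d ⊕ 09) ⊕ 70 = 74 ⊕ 70 = 04
byte 2: (62 ⊕ 1c) ⊕ 64 = 7e ⊕ 64 = 1a
byte 3: (a0 ⊕ 3f) ⊕ 61 = 9f ⊕ 61 = fe
byte 4: (d4 ⊕ 3b) ⊕ 74 = ef ⊕ 74 = 9b
byte 5: (14 ⊕ 99) ⊕ 65 = 8d ⊕ 65 = e8
byte 6: (92 ⊕ 1e) ⊕ 20 = 8c ⊕ 20 = ac
byte 7: (56 ⊕ ac) ⊕ 74 = fa ⊕ 74 = 8e
byte 8: (e5 ⊕ 72) ⊕ 6f = 97 ⊕ 6f = f8
byte 9: (c0 ⊕ 89) ⊕ 6b = 49 ⊕ 6b = 22
byte 10: (dd ⊕ c8) ⊕ 65 = 15 ⊕ 65 = 70

[94, 4, 26, 254, 155, 232, 172, 142, 248, 34, 112]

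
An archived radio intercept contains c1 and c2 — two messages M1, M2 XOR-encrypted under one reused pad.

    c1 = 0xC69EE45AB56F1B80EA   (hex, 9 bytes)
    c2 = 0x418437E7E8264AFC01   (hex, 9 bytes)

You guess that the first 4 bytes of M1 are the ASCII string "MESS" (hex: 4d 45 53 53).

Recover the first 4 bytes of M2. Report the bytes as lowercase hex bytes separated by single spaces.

ca 5f 80 ee

First, c1 ⊕ c2 = (M1 ⊕ K) ⊕ (M2 ⊕ K) = M1 ⊕ M2, so the key drops out. Then M2 = (M1 ⊕ M2) ⊕ M1 over the first 4 bytes.
byte 0: (c6 xor 41) xor 4d = 87 xor 4d = ca
byte 1: (9e xor 84) xor 45 = 1a xor 45 = 5f
byte 2: (e4 xor 37) xor 53 = d3 xor 53 = 80
byte 3: (5a xor e7) xor 53 = bd xor 53 = ee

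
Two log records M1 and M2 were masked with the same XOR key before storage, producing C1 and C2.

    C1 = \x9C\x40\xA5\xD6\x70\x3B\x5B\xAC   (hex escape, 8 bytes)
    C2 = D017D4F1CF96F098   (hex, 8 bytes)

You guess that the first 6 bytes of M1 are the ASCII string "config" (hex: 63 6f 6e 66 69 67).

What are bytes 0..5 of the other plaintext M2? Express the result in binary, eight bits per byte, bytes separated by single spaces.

First, C1 ⊕ C2 = (M1 ⊕ K) ⊕ (M2 ⊕ K) = M1 ⊕ M2, so the key drops out. Then M2 = (M1 ⊕ M2) ⊕ M1 over the first 6 bytes.
byte 0: (9c ⊕ d0) ⊕ 63 = 4c ⊕ 63 = 2f
byte 1: (40 ⊕ 17) ⊕ 6f = 57 ⊕ 6f = 38
byte 2: (a5 ⊕ d4) ⊕ 6e = 71 ⊕ 6e = 1f
byte 3: (d6 ⊕ f1) ⊕ 66 = 27 ⊕ 66 = 41
byte 4: (70 ⊕ cf) ⊕ 69 = bf ⊕ 69 = d6
byte 5: (3b ⊕ 96) ⊕ 67 = ad ⊕ 67 = ca

00101111 00111000 00011111 01000001 11010110 11001010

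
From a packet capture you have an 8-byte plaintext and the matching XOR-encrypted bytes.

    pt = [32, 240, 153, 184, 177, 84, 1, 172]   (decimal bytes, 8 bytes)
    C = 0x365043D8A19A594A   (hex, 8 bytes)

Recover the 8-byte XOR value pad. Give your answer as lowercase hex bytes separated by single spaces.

Since C = pt ⊕ pad, XORing both sides with pt gives pad = pt ⊕ C.
00100000 ⊕ 00110110 = 00010110
11110000 ⊕ 01010000 = 10100000
10011001 ⊕ 01000011 = 11011010
10111000 ⊕ 11011000 = 01100000
10110001 ⊕ 10100001 = 00010000
01010100 ⊕ 10011010 = 11001110
00000001 ⊕ 01011001 = 01011000
10101100 ⊕ 01001010 = 11100110

16 a0 da 60 10 ce 58 e6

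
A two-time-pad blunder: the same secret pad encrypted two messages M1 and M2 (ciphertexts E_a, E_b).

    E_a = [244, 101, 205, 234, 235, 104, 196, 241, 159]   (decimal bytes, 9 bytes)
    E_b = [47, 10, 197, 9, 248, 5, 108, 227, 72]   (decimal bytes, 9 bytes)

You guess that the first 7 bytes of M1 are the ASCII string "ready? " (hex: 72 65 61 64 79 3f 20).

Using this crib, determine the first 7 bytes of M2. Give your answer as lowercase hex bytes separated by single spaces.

a9 0a 69 87 6a 52 88

First, E_a ⊕ E_b = (M1 ⊕ K) ⊕ (M2 ⊕ K) = M1 ⊕ M2, so the key drops out. Then M2 = (M1 ⊕ M2) ⊕ M1 over the first 7 bytes.
byte 0: (f4 XOR 2f) XOR 72 = db XOR 72 = a9
byte 1: (65 XOR 0a) XOR 65 = 6f XOR 65 = 0a
byte 2: (cd XOR c5) XOR 61 = 08 XOR 61 = 69
byte 3: (ea XOR 09) XOR 64 = e3 XOR 64 = 87
byte 4: (eb XOR f8) XOR 79 = 13 XOR 79 = 6a
byte 5: (68 XOR 05) XOR 3f = 6d XOR 3f = 52
byte 6: (c4 XOR 6c) XOR 20 = a8 XOR 20 = 88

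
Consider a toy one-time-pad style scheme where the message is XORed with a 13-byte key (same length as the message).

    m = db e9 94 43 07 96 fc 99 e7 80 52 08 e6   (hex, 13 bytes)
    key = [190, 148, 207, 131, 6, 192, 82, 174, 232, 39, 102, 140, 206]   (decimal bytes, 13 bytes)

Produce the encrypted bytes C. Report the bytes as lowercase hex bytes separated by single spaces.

65 7d 5b c0 01 56 ae 37 0f a7 34 84 28

219 xor 190 = 101
233 xor 148 = 125
148 xor 207 =  91
 67 xor 131 = 192
  7 xor   6 =   1
150 xor 192 =  86
252 xor  82 = 174
153 xor 174 =  55
231 xor 232 =  15
128 xor  39 = 167
 82 xor 102 =  52
  8 xor 140 = 132
230 xor 206 =  40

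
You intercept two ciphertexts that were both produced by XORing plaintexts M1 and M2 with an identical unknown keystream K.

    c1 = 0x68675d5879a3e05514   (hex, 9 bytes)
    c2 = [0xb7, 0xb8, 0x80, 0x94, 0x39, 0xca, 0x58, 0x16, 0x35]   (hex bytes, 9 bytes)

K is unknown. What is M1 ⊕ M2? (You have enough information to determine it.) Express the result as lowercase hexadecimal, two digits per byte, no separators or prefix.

dfdfddcc4069b84321

c1 ⊕ c2 = (M1 ⊕ K) ⊕ (M2 ⊕ K) = M1 ⊕ M2 — the shared key cancels under XOR.
68 XOR b7 = df
67 XOR b8 = df
5d XOR 80 = dd
58 XOR 94 = cc
79 XOR 39 = 40
a3 XOR ca = 69
e0 XOR 58 = b8
55 XOR 16 = 43
14 XOR 35 = 21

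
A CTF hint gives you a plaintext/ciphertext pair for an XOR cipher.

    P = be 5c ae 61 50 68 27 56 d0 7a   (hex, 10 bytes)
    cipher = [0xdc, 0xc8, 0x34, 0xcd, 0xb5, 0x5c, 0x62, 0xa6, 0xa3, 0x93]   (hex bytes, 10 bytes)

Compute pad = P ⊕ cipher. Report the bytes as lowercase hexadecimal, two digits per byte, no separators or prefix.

Since cipher = P ⊕ pad, XORing both sides with P gives pad = P ⊕ cipher.
10111110 ^ 11011100 = 01100010
01011100 ^ 11001000 = 10010100
10101110 ^ 00110100 = 10011010
01100001 ^ 11001101 = 10101100
01010000 ^ 10110101 = 11100101
01101000 ^ 01011100 = 00110100
00100111 ^ 01100010 = 01000101
01010110 ^ 10100110 = 11110000
11010000 ^ 10100011 = 01110011
01111010 ^ 10010011 = 11101001

62949aace53445f073e9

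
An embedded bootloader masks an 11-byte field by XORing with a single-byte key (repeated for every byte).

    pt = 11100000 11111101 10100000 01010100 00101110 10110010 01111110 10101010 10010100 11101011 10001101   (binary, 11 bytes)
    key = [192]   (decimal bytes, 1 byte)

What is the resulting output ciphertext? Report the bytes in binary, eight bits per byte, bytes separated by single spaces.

00100000 00111101 01100000 10010100 11101110 01110010 10111110 01101010 01010100 00101011 01001101

The 1-byte key repeats, so the effective keystream is c0 c0 c0 c0 c0 c0 c0 c0 c0 c0 c0.
byte 0: e0 xor c0 = 20
byte 1: fd xor c0 = 3d
byte 2: a0 xor c0 = 60
byte 3: 54 xor c0 = 94
byte 4: 2e xor c0 = ee
byte 5: b2 xor c0 = 72
byte 6: 7e xor c0 = be
byte 7: aa xor c0 = 6a
byte 8: 94 xor c0 = 54
byte 9: eb xor c0 = 2b
byte 10: 8d xor c0 = 4d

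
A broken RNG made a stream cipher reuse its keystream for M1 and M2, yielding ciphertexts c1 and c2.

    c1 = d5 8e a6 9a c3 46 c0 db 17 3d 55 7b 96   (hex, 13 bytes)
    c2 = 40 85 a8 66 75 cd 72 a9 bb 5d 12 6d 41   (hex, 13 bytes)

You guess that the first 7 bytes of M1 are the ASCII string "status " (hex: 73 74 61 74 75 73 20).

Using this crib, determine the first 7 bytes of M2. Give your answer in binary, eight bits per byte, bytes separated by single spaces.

11100110 01111111 01101111 10001000 11000011 11111000 10010010

First, c1 ⊕ c2 = (M1 ⊕ K) ⊕ (M2 ⊕ K) = M1 ⊕ M2, so the key drops out. Then M2 = (M1 ⊕ M2) ⊕ M1 over the first 7 bytes.
byte 0: (d5 ⊕ 40) ⊕ 73 = 95 ⊕ 73 = e6
byte 1: (8e ⊕ 85) ⊕ 74 = 0b ⊕ 74 = 7f
byte 2: (a6 ⊕ a8) ⊕ 61 = 0e ⊕ 61 = 6f
byte 3: (9a ⊕ 66) ⊕ 74 = fc ⊕ 74 = 88
byte 4: (c3 ⊕ 75) ⊕ 75 = b6 ⊕ 75 = c3
byte 5: (46 ⊕ cd) ⊕ 73 = 8b ⊕ 73 = f8
byte 6: (c0 ⊕ 72) ⊕ 20 = b2 ⊕ 20 = 92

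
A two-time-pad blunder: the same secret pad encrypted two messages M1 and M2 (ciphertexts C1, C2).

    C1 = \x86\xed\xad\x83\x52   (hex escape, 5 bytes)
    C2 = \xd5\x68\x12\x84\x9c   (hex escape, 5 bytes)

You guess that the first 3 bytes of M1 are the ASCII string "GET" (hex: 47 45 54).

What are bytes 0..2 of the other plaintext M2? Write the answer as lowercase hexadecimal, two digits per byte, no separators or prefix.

14c0eb

First, C1 ⊕ C2 = (M1 ⊕ K) ⊕ (M2 ⊕ K) = M1 ⊕ M2, so the key drops out. Then M2 = (M1 ⊕ M2) ⊕ M1 over the first 3 bytes.
byte 0: (86 ⊕ d5) ⊕ 47 = 53 ⊕ 47 = 14
byte 1: (ed ⊕ 68) ⊕ 45 = 85 ⊕ 45 = c0
byte 2: (ad ⊕ 12) ⊕ 54 = bf ⊕ 54 = eb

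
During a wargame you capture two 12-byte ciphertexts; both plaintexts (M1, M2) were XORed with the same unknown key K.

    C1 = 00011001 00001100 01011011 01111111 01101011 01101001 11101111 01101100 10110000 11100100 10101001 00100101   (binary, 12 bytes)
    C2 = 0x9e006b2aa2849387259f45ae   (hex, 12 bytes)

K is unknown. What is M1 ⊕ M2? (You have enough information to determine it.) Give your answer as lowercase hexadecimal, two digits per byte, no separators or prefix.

870c3055c9ed7ceb957bec8b

C1 ⊕ C2 = (M1 ⊕ K) ⊕ (M2 ⊕ K) = M1 ⊕ M2 — the shared key cancels under XOR.
byte 0:  25 ^ 158 = 135
byte 1:  12 ^   0 =  12
byte 2:  91 ^ 107 =  48
byte 3: 127 ^  42 =  85
byte 4: 107 ^ 162 = 201
byte 5: 105 ^ 132 = 237
byte 6: 239 ^ 147 = 124
byte 7: 108 ^ 135 = 235
byte 8: 176 ^  37 = 149
byte 9: 228 ^ 159 = 123
byte 10: 169 ^  69 = 236
byte 11:  37 ^ 174 = 139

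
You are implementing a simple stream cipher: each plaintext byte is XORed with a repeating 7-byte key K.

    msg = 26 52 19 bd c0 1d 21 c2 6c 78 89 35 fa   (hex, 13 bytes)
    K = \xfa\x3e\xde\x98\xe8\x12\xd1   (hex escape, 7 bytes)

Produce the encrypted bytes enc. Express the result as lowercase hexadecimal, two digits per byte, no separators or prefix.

The 7-byte key repeats, so the effective keystream is fa 3e de 98 e8 12 d1 fa 3e de 98 e8 12.
byte 0: 26 ^ fa = dc
byte 1: 52 ^ 3e = 6c
byte 2: 19 ^ de = c7
byte 3: bd ^ 98 = 25
byte 4: c0 ^ e8 = 28
byte 5: 1d ^ 12 = 0f
byte 6: 21 ^ d1 = f0
byte 7: c2 ^ fa = 38
byte 8: 6c ^ 3e = 52
byte 9: 78 ^ de = a6
byte 10: 89 ^ 98 = 11
byte 11: 35 ^ e8 = dd
byte 12: fa ^ 12 = e8

dc6cc725280ff03852a611dde8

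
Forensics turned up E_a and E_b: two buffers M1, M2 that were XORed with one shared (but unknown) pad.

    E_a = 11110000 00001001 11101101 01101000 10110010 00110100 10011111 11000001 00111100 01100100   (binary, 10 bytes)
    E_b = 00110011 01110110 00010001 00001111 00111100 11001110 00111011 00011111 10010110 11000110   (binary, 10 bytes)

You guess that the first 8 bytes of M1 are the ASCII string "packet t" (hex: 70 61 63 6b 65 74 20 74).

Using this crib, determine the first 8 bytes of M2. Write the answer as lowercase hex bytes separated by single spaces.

b3 1e 9f 0c eb 8e 84 aa

First, E_a ⊕ E_b = (M1 ⊕ K) ⊕ (M2 ⊕ K) = M1 ⊕ M2, so the key drops out. Then M2 = (M1 ⊕ M2) ⊕ M1 over the first 8 bytes.
byte 0: (f0 XOR 33) XOR 70 = c3 XOR 70 = b3
byte 1: (09 XOR 76) XOR 61 = 7f XOR 61 = 1e
byte 2: (ed XOR 11) XOR 63 = fc XOR 63 = 9f
byte 3: (68 XOR 0f) XOR 6b = 67 XOR 6b = 0c
byte 4: (b2 XOR 3c) XOR 65 = 8e XOR 65 = eb
byte 5: (34 XOR ce) XOR 74 = fa XOR 74 = 8e
byte 6: (9f XOR 3b) XOR 20 = a4 XOR 20 = 84
byte 7: (c1 XOR 1f) XOR 74 = de XOR 74 = aa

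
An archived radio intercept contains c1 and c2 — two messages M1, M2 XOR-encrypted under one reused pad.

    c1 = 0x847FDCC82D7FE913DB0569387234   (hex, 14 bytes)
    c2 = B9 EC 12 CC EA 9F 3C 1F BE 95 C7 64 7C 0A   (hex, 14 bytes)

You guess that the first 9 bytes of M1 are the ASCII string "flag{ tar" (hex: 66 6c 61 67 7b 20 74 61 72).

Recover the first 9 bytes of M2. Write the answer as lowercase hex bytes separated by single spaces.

First, c1 ⊕ c2 = (M1 ⊕ K) ⊕ (M2 ⊕ K) = M1 ⊕ M2, so the key drops out. Then M2 = (M1 ⊕ M2) ⊕ M1 over the first 9 bytes.
byte 0: (84 xor b9) xor 66 = 3d xor 66 = 5b
byte 1: (7f xor ec) xor 6c = 93 xor 6c = ff
byte 2: (dc xor 12) xor 61 = ce xor 61 = af
byte 3: (c8 xor cc) xor 67 = 04 xor 67 = 63
byte 4: (2d xor ea) xor 7b = c7 xor 7b = bc
byte 5: (7f xor 9f) xor 20 = e0 xor 20 = c0
byte 6: (e9 xor 3c) xor 74 = d5 xor 74 = a1
byte 7: (13 xor 1f) xor 61 = 0c xor 61 = 6d
byte 8: (db xor be) xor 72 = 65 xor 72 = 17

5b ff af 63 bc c0 a1 6d 17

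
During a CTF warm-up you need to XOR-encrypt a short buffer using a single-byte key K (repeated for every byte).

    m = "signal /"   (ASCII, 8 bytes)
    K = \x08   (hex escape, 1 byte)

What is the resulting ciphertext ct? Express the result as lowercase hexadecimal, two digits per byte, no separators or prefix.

7b616f6669642827

The 1-byte key repeats, so the effective keystream is 08 08 08 08 08 08 08 08.
byte 0: 73 ⊕ 08 = 7b
byte 1: 69 ⊕ 08 = 61
byte 2: 67 ⊕ 08 = 6f
byte 3: 6e ⊕ 08 = 66
byte 4: 61 ⊕ 08 = 69
byte 5: 6c ⊕ 08 = 64
byte 6: 20 ⊕ 08 = 28
byte 7: 2f ⊕ 08 = 27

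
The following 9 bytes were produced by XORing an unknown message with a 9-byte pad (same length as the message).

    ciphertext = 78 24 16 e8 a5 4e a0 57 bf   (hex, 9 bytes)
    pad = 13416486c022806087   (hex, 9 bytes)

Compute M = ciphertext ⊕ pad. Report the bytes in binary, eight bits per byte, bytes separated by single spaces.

78 ⊕ 13 = 6b
24 ⊕ 41 = 65
16 ⊕ 64 = 72
e8 ⊕ 86 = 6e
a5 ⊕ c0 = 65
4e ⊕ 22 = 6c
a0 ⊕ 80 = 20
57 ⊕ 60 = 37
bf ⊕ 87 = 38

01101011 01100101 01110010 01101110 01100101 01101100 00100000 00110111 00111000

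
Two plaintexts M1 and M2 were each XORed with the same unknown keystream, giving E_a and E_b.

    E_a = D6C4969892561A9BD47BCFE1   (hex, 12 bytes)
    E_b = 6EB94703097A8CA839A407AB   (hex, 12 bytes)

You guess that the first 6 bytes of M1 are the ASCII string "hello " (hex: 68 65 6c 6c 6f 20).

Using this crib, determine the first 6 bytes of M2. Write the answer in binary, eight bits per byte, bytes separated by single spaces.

11010000 00011000 10111101 11110111 11110100 00001100

First, E_a ⊕ E_b = (M1 ⊕ K) ⊕ (M2 ⊕ K) = M1 ⊕ M2, so the key drops out. Then M2 = (M1 ⊕ M2) ⊕ M1 over the first 6 bytes.
byte 0: (d6 ^ 6e) ^ 68 = b8 ^ 68 = d0
byte 1: (c4 ^ b9) ^ 65 = 7d ^ 65 = 18
byte 2: (96 ^ 47) ^ 6c = d1 ^ 6c = bd
byte 3: (98 ^ 03) ^ 6c = 9b ^ 6c = f7
byte 4: (92 ^ 09) ^ 6f = 9b ^ 6f = f4
byte 5: (56 ^ 7a) ^ 20 = 2c ^ 20 = 0c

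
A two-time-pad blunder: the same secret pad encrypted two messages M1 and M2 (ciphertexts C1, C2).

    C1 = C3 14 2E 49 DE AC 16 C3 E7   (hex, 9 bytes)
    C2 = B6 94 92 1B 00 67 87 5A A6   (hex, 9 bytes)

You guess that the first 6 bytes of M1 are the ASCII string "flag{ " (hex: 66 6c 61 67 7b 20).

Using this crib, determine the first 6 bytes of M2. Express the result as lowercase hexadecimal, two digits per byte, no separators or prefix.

First, C1 ⊕ C2 = (M1 ⊕ K) ⊕ (M2 ⊕ K) = M1 ⊕ M2, so the key drops out. Then M2 = (M1 ⊕ M2) ⊕ M1 over the first 6 bytes.
byte 0: (c3 xor b6) xor 66 = 75 xor 66 = 13
byte 1: (14 xor 94) xor 6c = 80 xor 6c = ec
byte 2: (2e xor 92) xor 61 = bc xor 61 = dd
byte 3: (49 xor 1b) xor 67 = 52 xor 67 = 35
byte 4: (de xor 00) xor 7b = de xor 7b = a5
byte 5: (ac xor 67) xor 20 = cb xor 20 = eb

13ecdd35a5eb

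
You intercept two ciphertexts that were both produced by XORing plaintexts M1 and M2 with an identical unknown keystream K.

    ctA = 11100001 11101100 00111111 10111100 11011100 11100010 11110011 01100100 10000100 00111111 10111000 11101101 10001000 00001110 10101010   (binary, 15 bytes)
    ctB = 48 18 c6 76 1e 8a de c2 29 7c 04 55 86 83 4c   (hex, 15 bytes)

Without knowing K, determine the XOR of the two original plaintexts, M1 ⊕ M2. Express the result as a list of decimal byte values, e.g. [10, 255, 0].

ctA ⊕ ctB = (M1 ⊕ K) ⊕ (M2 ⊕ K) = M1 ⊕ M2 — the shared key cancels under XOR.
e1 ^ 48 = a9
ec ^ 18 = f4
3f ^ c6 = f9
bc ^ 76 = ca
dc ^ 1e = c2
e2 ^ 8a = 68
f3 ^ de = 2d
64 ^ c2 = a6
84 ^ 29 = ad
3f ^ 7c = 43
b8 ^ 04 = bc
ed ^ 55 = b8
88 ^ 86 = 0e
0e ^ 83 = 8d
aa ^ 4c = e6

[169, 244, 249, 202, 194, 104, 45, 166, 173, 67, 188, 184, 14, 141, 230]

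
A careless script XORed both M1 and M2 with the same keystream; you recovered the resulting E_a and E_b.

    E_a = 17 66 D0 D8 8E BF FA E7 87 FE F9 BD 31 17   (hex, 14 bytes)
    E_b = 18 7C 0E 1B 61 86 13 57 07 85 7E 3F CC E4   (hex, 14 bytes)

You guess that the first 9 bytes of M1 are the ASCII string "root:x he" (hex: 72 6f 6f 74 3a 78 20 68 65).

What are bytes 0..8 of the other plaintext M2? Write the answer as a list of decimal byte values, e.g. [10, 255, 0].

First, E_a ⊕ E_b = (M1 ⊕ K) ⊕ (M2 ⊕ K) = M1 ⊕ M2, so the key drops out. Then M2 = (M1 ⊕ M2) ⊕ M1 over the first 9 bytes.
byte 0: (17 xor 18) xor 72 = 0f xor 72 = 7d
byte 1: (66 xor 7c) xor 6f = 1a xor 6f = 75
byte 2: (d0 xor 0e) xor 6f = de xor 6f = b1
byte 3: (d8 xor 1b) xor 74 = c3 xor 74 = b7
byte 4: (8e xor 61) xor 3a = ef xor 3a = d5
byte 5: (bf xor 86) xor 78 = 39 xor 78 = 41
byte 6: (fa xor 13) xor 20 = e9 xor 20 = c9
byte 7: (e7 xor 57) xor 68 = b0 xor 68 = d8
byte 8: (87 xor 07) xor 65 = 80 xor 65 = e5

[125, 117, 177, 183, 213, 65, 201, 216, 229]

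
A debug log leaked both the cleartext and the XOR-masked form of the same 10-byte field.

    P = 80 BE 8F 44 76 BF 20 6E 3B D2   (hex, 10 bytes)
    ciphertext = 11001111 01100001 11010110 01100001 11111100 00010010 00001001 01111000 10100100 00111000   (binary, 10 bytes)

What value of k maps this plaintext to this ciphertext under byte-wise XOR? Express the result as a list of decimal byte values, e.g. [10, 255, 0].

[79, 223, 89, 37, 138, 173, 41, 22, 159, 234]

Since ciphertext = P ⊕ k, XORing both sides with P gives k = P ⊕ ciphertext.
80 XOR cf = 4f
be XOR 61 = df
8f XOR d6 = 59
44 XOR 61 = 25
76 XOR fc = 8a
bf XOR 12 = ad
20 XOR 09 = 29
6e XOR 78 = 16
3b XOR a4 = 9f
d2 XOR 38 = ea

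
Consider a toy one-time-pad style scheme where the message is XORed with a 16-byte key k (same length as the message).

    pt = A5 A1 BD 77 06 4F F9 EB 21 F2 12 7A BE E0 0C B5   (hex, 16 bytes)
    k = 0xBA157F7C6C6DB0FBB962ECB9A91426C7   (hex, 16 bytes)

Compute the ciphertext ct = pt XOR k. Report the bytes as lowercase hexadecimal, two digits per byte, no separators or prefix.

1fb4c20b6a2249109890fec317f42a72

165 ^ 186 =  31
161 ^  21 = 180
189 ^ 127 = 194
119 ^ 124 =  11
  6 ^ 108 = 106
 79 ^ 109 =  34
249 ^ 176 =  73
235 ^ 251 =  16
 33 ^ 185 = 152
242 ^  98 = 144
 18 ^ 236 = 254
122 ^ 185 = 195
190 ^ 169 =  23
224 ^  20 = 244
 12 ^  38 =  42
181 ^ 199 = 114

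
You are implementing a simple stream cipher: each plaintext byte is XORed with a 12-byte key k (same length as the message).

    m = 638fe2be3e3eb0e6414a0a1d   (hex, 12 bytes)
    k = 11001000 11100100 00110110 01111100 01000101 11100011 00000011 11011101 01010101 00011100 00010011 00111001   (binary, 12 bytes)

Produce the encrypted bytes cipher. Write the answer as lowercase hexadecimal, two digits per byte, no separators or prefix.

XOR is its own inverse, so applying the key byte-wise gives the result directly.
63 ^ c8 = ab
8f ^ e4 = 6b
e2 ^ 36 = d4
be ^ 7c = c2
3e ^ 45 = 7b
3e ^ e3 = dd
b0 ^ 03 = b3
e6 ^ dd = 3b
41 ^ 55 = 14
4a ^ 1c = 56
0a ^ 13 = 19
1d ^ 39 = 24

ab6bd4c27bddb33b14561924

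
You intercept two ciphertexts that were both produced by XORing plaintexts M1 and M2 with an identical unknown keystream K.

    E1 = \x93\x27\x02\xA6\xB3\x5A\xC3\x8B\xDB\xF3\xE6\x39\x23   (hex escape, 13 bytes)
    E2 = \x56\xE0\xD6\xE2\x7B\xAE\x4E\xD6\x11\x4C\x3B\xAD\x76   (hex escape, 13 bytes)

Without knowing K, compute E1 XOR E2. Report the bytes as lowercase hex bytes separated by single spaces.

E1 ⊕ E2 = (M1 ⊕ K) ⊕ (M2 ⊕ K) = M1 ⊕ M2 — the shared key cancels under XOR.
byte 0: 93 ⊕ 56 = c5
byte 1: 27 ⊕ e0 = c7
byte 2: 02 ⊕ d6 = d4
byte 3: a6 ⊕ e2 = 44
byte 4: b3 ⊕ 7b = c8
byte 5: 5a ⊕ ae = f4
byte 6: c3 ⊕ 4e = 8d
byte 7: 8b ⊕ d6 = 5d
byte 8: db ⊕ 11 = ca
byte 9: f3 ⊕ 4c = bf
byte 10: e6 ⊕ 3b = dd
byte 11: 39 ⊕ ad = 94
byte 12: 23 ⊕ 76 = 55

c5 c7 d4 44 c8 f4 8d 5d ca bf dd 94 55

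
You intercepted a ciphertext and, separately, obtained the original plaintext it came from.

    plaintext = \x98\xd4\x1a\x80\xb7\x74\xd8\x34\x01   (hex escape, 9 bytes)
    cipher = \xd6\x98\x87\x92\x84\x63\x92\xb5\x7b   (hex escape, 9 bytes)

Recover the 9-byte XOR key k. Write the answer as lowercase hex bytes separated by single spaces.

Since cipher = plaintext ⊕ k, XORing both sides with plaintext gives k = plaintext ⊕ cipher.
byte 0: 98 ⊕ d6 = 4e
byte 1: d4 ⊕ 98 = 4c
byte 2: 1a ⊕ 87 = 9d
byte 3: 80 ⊕ 92 = 12
byte 4: b7 ⊕ 84 = 33
byte 5: 74 ⊕ 63 = 17
byte 6: d8 ⊕ 92 = 4a
byte 7: 34 ⊕ b5 = 81
byte 8: 01 ⊕ 7b = 7a

4e 4c 9d 12 33 17 4a 81 7a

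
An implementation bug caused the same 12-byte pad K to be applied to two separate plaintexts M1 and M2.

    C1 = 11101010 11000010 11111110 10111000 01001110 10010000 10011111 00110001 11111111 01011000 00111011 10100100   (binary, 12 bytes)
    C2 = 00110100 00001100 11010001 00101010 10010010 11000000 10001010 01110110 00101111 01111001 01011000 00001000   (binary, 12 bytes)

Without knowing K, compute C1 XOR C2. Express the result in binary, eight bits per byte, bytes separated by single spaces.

11011110 11001110 00101111 10010010 11011100 01010000 00010101 01000111 11010000 00100001 01100011 10101100

C1 ⊕ C2 = (M1 ⊕ K) ⊕ (M2 ⊕ K) = M1 ⊕ M2 — the shared key cancels under XOR.
ea xor 34 = de
c2 xor 0c = ce
fe xor d1 = 2f
b8 xor 2a = 92
4e xor 92 = dc
90 xor c0 = 50
9f xor 8a = 15
31 xor 76 = 47
ff xor 2f = d0
58 xor 79 = 21
3b xor 58 = 63
a4 xor 08 = ac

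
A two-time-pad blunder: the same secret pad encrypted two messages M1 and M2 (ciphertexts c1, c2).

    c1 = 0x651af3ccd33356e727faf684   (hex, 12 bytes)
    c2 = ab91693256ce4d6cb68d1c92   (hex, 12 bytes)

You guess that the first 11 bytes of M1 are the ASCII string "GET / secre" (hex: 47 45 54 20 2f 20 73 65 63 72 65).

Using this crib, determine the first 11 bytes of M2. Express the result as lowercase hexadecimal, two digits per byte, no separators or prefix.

89cecedeaadd68eef2058f

First, c1 ⊕ c2 = (M1 ⊕ K) ⊕ (M2 ⊕ K) = M1 ⊕ M2, so the key drops out. Then M2 = (M1 ⊕ M2) ⊕ M1 over the first 11 bytes.
byte 0: (65 ⊕ ab) ⊕ 47 = ce ⊕ 47 = 89
byte 1: (1a ⊕ 91) ⊕ 45 = 8b ⊕ 45 = ce
byte 2: (f3 ⊕ 69) ⊕ 54 = 9a ⊕ 54 = ce
byte 3: (cc ⊕ 32) ⊕ 20 = fe ⊕ 20 = de
byte 4: (d3 ⊕ 56) ⊕ 2f = 85 ⊕ 2f = aa
byte 5: (33 ⊕ ce) ⊕ 20 = fd ⊕ 20 = dd
byte 6: (56 ⊕ 4d) ⊕ 73 = 1b ⊕ 73 = 68
byte 7: (e7 ⊕ 6c) ⊕ 65 = 8b ⊕ 65 = ee
byte 8: (27 ⊕ b6) ⊕ 63 = 91 ⊕ 63 = f2
byte 9: (fa ⊕ 8d) ⊕ 72 = 77 ⊕ 72 = 05
byte 10: (f6 ⊕ 1c) ⊕ 65 = ea ⊕ 65 = 8f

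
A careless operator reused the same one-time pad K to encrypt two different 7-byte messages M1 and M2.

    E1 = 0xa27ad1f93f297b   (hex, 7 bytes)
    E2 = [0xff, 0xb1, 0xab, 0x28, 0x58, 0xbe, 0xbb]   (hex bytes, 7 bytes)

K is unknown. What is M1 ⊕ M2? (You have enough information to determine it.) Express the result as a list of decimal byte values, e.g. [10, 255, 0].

E1 ⊕ E2 = (M1 ⊕ K) ⊕ (M2 ⊕ K) = M1 ⊕ M2 — the shared key cancels under XOR.
a2 ⊕ ff = 5d
7a ⊕ b1 = cb
d1 ⊕ ab = 7a
f9 ⊕ 28 = d1
3f ⊕ 58 = 67
29 ⊕ be = 97
7b ⊕ bb = c0

[93, 203, 122, 209, 103, 151, 192]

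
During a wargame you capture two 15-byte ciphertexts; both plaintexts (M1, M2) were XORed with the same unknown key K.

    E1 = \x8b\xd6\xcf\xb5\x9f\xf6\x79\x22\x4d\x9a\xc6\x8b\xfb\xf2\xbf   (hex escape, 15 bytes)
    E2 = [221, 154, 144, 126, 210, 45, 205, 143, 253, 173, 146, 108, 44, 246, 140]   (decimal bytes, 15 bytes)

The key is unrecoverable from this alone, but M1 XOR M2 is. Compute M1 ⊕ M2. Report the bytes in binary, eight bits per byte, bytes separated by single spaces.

01010110 01001100 01011111 11001011 01001101 11011011 10110100 10101101 10110000 00110111 01010100 11100111 11010111 00000100 00110011

E1 ⊕ E2 = (M1 ⊕ K) ⊕ (M2 ⊕ K) = M1 ⊕ M2 — the shared key cancels under XOR.
byte 0: 8b ⊕ dd = 56
byte 1: d6 ⊕ 9a = 4c
byte 2: cf ⊕ 90 = 5f
byte 3: b5 ⊕ 7e = cb
byte 4: 9f ⊕ d2 = 4d
byte 5: f6 ⊕ 2d = db
byte 6: 79 ⊕ cd = b4
byte 7: 22 ⊕ 8f = ad
byte 8: 4d ⊕ fd = b0
byte 9: 9a ⊕ ad = 37
byte 10: c6 ⊕ 92 = 54
byte 11: 8b ⊕ 6c = e7
byte 12: fb ⊕ 2c = d7
byte 13: f2 ⊕ f6 = 04
byte 14: bf ⊕ 8c = 33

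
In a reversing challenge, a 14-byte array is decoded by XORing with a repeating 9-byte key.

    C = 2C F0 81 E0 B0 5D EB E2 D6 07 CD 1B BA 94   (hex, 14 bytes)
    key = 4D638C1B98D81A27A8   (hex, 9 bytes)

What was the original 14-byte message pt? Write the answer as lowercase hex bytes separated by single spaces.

The 9-byte key repeats, so the effective keystream is 4d 63 8c 1b 98 d8 1a 27 a8 4d 63 8c 1b 98.
byte 0: 00101100 xor 01001101 = 01100001
byte 1: 11110000 xor 01100011 = 10010011
byte 2: 10000001 xor 10001100 = 00001101
byte 3: 11100000 xor 00011011 = 11111011
byte 4: 10110000 xor 10011000 = 00101000
byte 5: 01011101 xor 11011000 = 10000101
byte 6: 11101011 xor 00011010 = 11110001
byte 7: 11100010 xor 00100111 = 11000101
byte 8: 11010110 xor 10101000 = 01111110
byte 9: 00000111 xor 01001101 = 01001010
byte 10: 11001101 xor 01100011 = 10101110
byte 11: 00011011 xor 10001100 = 10010111
byte 12: 10111010 xor 00011011 = 10100001
byte 13: 10010100 xor 10011000 = 00001100

61 93 0d fb 28 85 f1 c5 7e 4a ae 97 a1 0c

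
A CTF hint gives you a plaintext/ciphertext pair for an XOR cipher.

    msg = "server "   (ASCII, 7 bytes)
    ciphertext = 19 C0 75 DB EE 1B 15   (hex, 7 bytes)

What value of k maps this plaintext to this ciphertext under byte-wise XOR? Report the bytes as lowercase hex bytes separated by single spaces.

6a a5 07 ad 8b 69 35

Since ciphertext = msg ⊕ k, XORing both sides with msg gives k = msg ⊕ ciphertext.
115 xor  25 = 106
101 xor 192 = 165
114 xor 117 =   7
118 xor 219 = 173
101 xor 238 = 139
114 xor  27 = 105
 32 xor  21 =  53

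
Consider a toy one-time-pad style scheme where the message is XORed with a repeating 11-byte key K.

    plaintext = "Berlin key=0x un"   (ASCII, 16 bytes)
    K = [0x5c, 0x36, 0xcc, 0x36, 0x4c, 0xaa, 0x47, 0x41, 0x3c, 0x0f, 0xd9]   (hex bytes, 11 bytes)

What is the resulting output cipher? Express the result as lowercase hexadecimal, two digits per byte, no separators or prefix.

The 11-byte key repeats, so the effective keystream is 5c 36 cc 36 4c aa 47 41 3c 0f d9 5c 36 cc 36 4c.
byte 0: 01000010 xor 01011100 = 00011110
byte 1: 01100101 xor 00110110 = 01010011
byte 2: 01110010 xor 11001100 = 10111110
byte 3: 01101100 xor 00110110 = 01011010
byte 4: 01101001 xor 01001100 = 00100101
byte 5: 01101110 xor 10101010 = 11000100
byte 6: 00100000 xor 01000111 = 01100111
byte 7: 01101011 xor 01000001 = 00101010
byte 8: 01100101 xor 00111100 = 01011001
byte 9: 01111001 xor 00001111 = 01110110
byte 10: 00111101 xor 11011001 = 11100100
byte 11: 00110000 xor 01011100 = 01101100
byte 12: 01111000 xor 00110110 = 01001110
byte 13: 00100000 xor 11001100 = 11101100
byte 14: 01110101 xor 00110110 = 01000011
byte 15: 01101110 xor 01001100 = 00100010

1e53be5a25c4672a5976e46c4eec4322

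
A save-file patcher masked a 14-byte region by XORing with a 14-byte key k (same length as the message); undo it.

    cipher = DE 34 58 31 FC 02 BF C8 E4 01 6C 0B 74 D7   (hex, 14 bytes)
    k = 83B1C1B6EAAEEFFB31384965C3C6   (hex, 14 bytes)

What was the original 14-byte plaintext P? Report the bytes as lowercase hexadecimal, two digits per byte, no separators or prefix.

XOR is its own inverse, so applying the key byte-wise gives the result directly.
byte 0: de ⊕ 83 = 5d
byte 1: 34 ⊕ b1 = 85
byte 2: 58 ⊕ c1 = 99
byte 3: 31 ⊕ b6 = 87
byte 4: fc ⊕ ea = 16
byte 5: 02 ⊕ ae = ac
byte 6: bf ⊕ ef = 50
byte 7: c8 ⊕ fb = 33
byte 8: e4 ⊕ 31 = d5
byte 9: 01 ⊕ 38 = 39
byte 10: 6c ⊕ 49 = 25
byte 11: 0b ⊕ 65 = 6e
byte 12: 74 ⊕ c3 = b7
byte 13: d7 ⊕ c6 = 11

5d85998716ac5033d539256eb711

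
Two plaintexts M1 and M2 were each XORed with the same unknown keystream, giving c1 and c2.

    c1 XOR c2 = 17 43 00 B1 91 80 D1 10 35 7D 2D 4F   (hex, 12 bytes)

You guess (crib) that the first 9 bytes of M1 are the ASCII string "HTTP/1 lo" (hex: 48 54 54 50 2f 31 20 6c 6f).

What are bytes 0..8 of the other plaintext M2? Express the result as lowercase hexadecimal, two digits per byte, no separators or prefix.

Since c1 ⊕ c2 = M1 ⊕ M2, XORing with the guessed M1 bytes yields the corresponding M2 bytes: M2 = (c1 ⊕ c2) ⊕ M1.
byte 0:  23 ⊕  72 =  95
byte 1:  67 ⊕  84 =  23
byte 2:   0 ⊕  84 =  84
byte 3: 177 ⊕  80 = 225
byte 4: 145 ⊕  47 = 190
byte 5: 128 ⊕  49 = 177
byte 6: 209 ⊕  32 = 241
byte 7:  16 ⊕ 108 = 124
byte 8:  53 ⊕ 111 =  90

5f1754e1beb1f17c5a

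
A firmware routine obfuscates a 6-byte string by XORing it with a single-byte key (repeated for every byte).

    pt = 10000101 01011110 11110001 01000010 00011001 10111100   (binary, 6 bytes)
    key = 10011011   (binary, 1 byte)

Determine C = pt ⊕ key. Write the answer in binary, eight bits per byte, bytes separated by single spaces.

The 1-byte key repeats, so the effective keystream is 9b 9b 9b 9b 9b 9b.
byte 0: 85 XOR 9b = 1e
byte 1: 5e XOR 9b = c5
byte 2: f1 XOR 9b = 6a
byte 3: 42 XOR 9b = d9
byte 4: 19 XOR 9b = 82
byte 5: bc XOR 9b = 27

00011110 11000101 01101010 11011001 10000010 00100111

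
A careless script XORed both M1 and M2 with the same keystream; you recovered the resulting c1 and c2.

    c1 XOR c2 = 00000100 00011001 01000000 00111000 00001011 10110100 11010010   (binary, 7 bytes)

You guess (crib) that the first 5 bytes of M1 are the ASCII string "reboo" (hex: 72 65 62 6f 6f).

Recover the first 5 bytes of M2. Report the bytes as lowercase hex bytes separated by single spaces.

Since c1 ⊕ c2 = M1 ⊕ M2, XORing with the guessed M1 bytes yields the corresponding M2 bytes: M2 = (c1 ⊕ c2) ⊕ M1.
byte 0: 00000100 xor 01110010 = 01110110
byte 1: 00011001 xor 01100101 = 01111100
byte 2: 01000000 xor 01100010 = 00100010
byte 3: 00111000 xor 01101111 = 01010111
byte 4: 00001011 xor 01101111 = 01100100

76 7c 22 57 64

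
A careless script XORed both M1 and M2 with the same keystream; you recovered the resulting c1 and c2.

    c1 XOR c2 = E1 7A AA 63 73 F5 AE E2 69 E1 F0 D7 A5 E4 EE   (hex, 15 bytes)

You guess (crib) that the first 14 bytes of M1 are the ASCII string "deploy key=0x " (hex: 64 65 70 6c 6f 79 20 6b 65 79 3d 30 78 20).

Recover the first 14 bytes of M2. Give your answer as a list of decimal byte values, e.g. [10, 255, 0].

Since c1 ⊕ c2 = M1 ⊕ M2, XORing with the guessed M1 bytes yields the corresponding M2 bytes: M2 = (c1 ⊕ c2) ⊕ M1.
11100001 XOR 01100100 = 10000101
01111010 XOR 01100101 = 00011111
10101010 XOR 01110000 = 11011010
01100011 XOR 01101100 = 00001111
01110011 XOR 01101111 = 00011100
11110101 XOR 01111001 = 10001100
10101110 XOR 00100000 = 10001110
11100010 XOR 01101011 = 10001001
01101001 XOR 01100101 = 00001100
11100001 XOR 01111001 = 10011000
11110000 XOR 00111101 = 11001101
11010111 XOR 00110000 = 11100111
10100101 XOR 01111000 = 11011101
11100100 XOR 00100000 = 11000100

[133, 31, 218, 15, 28, 140, 142, 137, 12, 152, 205, 231, 221, 196]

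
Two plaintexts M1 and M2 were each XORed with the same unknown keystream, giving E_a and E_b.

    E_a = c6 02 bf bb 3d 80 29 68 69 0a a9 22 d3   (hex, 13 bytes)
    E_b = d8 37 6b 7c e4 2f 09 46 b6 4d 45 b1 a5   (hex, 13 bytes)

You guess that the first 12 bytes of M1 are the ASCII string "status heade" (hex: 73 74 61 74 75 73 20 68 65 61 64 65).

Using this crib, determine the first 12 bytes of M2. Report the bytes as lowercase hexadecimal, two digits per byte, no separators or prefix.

First, E_a ⊕ E_b = (M1 ⊕ K) ⊕ (M2 ⊕ K) = M1 ⊕ M2, so the key drops out. Then M2 = (M1 ⊕ M2) ⊕ M1 over the first 12 bytes.
byte 0: (c6 ⊕ d8) ⊕ 73 = 1e ⊕ 73 = 6d
byte 1: (02 ⊕ 37) ⊕ 74 = 35 ⊕ 74 = 41
byte 2: (bf ⊕ 6b) ⊕ 61 = d4 ⊕ 61 = b5
byte 3: (bb ⊕ 7c) ⊕ 74 = c7 ⊕ 74 = b3
byte 4: (3d ⊕ e4) ⊕ 75 = d9 ⊕ 75 = ac
byte 5: (80 ⊕ 2f) ⊕ 73 = af ⊕ 73 = dc
byte 6: (29 ⊕ 09) ⊕ 20 = 20 ⊕ 20 = 00
byte 7: (68 ⊕ 46) ⊕ 68 = 2e ⊕ 68 = 46
byte 8: (69 ⊕ b6) ⊕ 65 = df ⊕ 65 = ba
byte 9: (0a ⊕ 4d) ⊕ 61 = 47 ⊕ 61 = 26
byte 10: (a9 ⊕ 45) ⊕ 64 = ec ⊕ 64 = 88
byte 11: (22 ⊕ b1) ⊕ 65 = 93 ⊕ 65 = f6

6d41b5b3acdc0046ba2688f6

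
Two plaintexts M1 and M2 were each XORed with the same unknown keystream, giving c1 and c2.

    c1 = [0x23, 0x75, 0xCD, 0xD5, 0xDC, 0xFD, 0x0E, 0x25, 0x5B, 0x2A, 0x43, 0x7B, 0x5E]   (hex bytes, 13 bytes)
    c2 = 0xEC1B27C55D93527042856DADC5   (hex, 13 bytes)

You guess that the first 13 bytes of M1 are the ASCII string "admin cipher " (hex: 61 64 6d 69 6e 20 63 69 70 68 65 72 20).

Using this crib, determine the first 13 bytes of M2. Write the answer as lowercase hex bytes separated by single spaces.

ae 0a 87 79 ef 4e 3f 3c 69 c7 4b a4 bb

First, c1 ⊕ c2 = (M1 ⊕ K) ⊕ (M2 ⊕ K) = M1 ⊕ M2, so the key drops out. Then M2 = (M1 ⊕ M2) ⊕ M1 over the first 13 bytes.
byte 0: (23 xor ec) xor 61 = cf xor 61 = ae
byte 1: (75 xor 1b) xor 64 = 6e xor 64 = 0a
byte 2: (cd xor 27) xor 6d = ea xor 6d = 87
byte 3: (d5 xor c5) xor 69 = 10 xor 69 = 79
byte 4: (dc xor 5d) xor 6e = 81 xor 6e = ef
byte 5: (fd xor 93) xor 20 = 6e xor 20 = 4e
byte 6: (0e xor 52) xor 63 = 5c xor 63 = 3f
byte 7: (25 xor 70) xor 69 = 55 xor 69 = 3c
byte 8: (5b xor 42) xor 70 = 19 xor 70 = 69
byte 9: (2a xor 85) xor 68 = af xor 68 = c7
byte 10: (43 xor 6d) xor 65 = 2e xor 65 = 4b
byte 11: (7b xor ad) xor 72 = d6 xor 72 = a4
byte 12: (5e xor c5) xor 20 = 9b xor 20 = bb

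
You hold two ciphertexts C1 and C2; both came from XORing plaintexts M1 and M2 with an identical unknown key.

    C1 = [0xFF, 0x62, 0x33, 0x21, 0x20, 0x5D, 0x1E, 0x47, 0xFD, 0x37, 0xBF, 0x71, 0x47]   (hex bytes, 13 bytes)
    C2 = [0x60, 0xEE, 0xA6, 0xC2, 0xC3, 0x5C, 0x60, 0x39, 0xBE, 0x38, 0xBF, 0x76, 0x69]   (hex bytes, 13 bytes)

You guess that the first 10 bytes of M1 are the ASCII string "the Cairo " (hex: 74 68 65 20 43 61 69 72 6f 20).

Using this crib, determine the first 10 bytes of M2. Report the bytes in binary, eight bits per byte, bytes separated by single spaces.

First, C1 ⊕ C2 = (M1 ⊕ K) ⊕ (M2 ⊕ K) = M1 ⊕ M2, so the key drops out. Then M2 = (M1 ⊕ M2) ⊕ M1 over the first 10 bytes.
byte 0: (ff ⊕ 60) ⊕ 74 = 9f ⊕ 74 = eb
byte 1: (62 ⊕ ee) ⊕ 68 = 8c ⊕ 68 = e4
byte 2: (33 ⊕ a6) ⊕ 65 = 95 ⊕ 65 = f0
byte 3: (21 ⊕ c2) ⊕ 20 = e3 ⊕ 20 = c3
byte 4: (20 ⊕ c3) ⊕ 43 = e3 ⊕ 43 = a0
byte 5: (5d ⊕ 5c) ⊕ 61 = 01 ⊕ 61 = 60
byte 6: (1e ⊕ 60) ⊕ 69 = 7e ⊕ 69 = 17
byte 7: (47 ⊕ 39) ⊕ 72 = 7e ⊕ 72 = 0c
byte 8: (fd ⊕ be) ⊕ 6f = 43 ⊕ 6f = 2c
byte 9: (37 ⊕ 38) ⊕ 20 = 0f ⊕ 20 = 2f

11101011 11100100 11110000 11000011 10100000 01100000 00010111 00001100 00101100 00101111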